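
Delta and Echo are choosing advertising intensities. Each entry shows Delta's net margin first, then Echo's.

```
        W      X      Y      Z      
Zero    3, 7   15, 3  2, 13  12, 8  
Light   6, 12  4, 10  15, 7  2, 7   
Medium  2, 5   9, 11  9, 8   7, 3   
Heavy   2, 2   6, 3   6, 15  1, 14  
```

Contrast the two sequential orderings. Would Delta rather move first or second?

first

If Delta leads: Echo's best replies are Zero→Y, Light→W, Medium→X, Heavy→Y; Delta's induced payoffs 2, 6, 9, 6; outcome (Medium, X), payoffs (9, 11).
If Echo leads: Delta's best replies are W→Light, X→Zero, Y→Light, Z→Zero; Echo's induced payoffs 12, 3, 7, 8; outcome (Light, W), payoffs (6, 12).
Delta gets 9 moving first and 6 moving second, so Delta prefers to move first.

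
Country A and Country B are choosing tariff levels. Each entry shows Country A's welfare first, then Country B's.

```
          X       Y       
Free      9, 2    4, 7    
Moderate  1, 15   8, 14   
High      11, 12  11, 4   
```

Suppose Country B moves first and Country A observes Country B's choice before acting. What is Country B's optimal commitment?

X

Work backward from Country A's decision.
- X: BR = High, leader payoff 12.
- Y: BR = High, leader payoff 4.
Country B's induced payoffs are 12, 4, so Country B commits to X. Subgame-perfect outcome: (High, X) with payoffs (11, 12).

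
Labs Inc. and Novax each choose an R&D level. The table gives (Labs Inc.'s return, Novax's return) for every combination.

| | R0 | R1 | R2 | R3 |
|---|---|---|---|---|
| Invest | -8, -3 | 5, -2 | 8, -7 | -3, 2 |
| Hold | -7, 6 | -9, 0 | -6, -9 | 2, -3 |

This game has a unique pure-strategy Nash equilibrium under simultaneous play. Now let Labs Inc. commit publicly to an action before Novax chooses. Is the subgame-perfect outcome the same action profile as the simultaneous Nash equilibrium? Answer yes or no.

Novax best-responds to each possible Labs Inc. move:
- Invest → Novax plays R3 (best of -3, -2, -7, 2); Labs Inc. gets -3.
- Hold → Novax plays R0 (best of 6, 0, -9, -3); Labs Inc. gets -7.
Labs Inc.'s induced payoffs are -3, -7, so Labs Inc. commits to Invest. Subgame-perfect outcome: (Invest, R3) with payoffs (-3, 2).
For the simultaneous game, intersect best replies.
Labs Inc.'s best replies: R0→Hold; R1→Invest; R2→Invest; R3→Hold.
Novax's best replies: Invest→R3; Hold→R0.
The unique mutual best reply is (Hold, R0), giving (-7, 6).
Sequential outcome (Invest, R3) differs from the Nash profile (Hold, R0).

no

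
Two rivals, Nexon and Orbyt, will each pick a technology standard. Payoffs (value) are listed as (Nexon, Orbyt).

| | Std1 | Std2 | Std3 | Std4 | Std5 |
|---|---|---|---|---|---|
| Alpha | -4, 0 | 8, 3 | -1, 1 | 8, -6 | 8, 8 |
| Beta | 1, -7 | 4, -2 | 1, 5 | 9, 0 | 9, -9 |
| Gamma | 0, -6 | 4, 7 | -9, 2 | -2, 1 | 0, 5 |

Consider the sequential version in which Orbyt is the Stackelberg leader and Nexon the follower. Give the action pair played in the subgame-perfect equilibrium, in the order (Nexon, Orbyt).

Backward induction with Orbyt moving first.
- Std1: BR = Beta, leader payoff -7.
- Std2: BR = Alpha, leader payoff 3.
- Std3: BR = Beta, leader payoff 5.
- Std4: BR = Beta, leader payoff 0.
- Std5: BR = Beta, leader payoff -9.
Among -7, 3, 5, 0, -9, the best is 5 at Std3. Subgame-perfect outcome: (Beta, Std3) with payoffs (1, 5).

(Beta, Std3)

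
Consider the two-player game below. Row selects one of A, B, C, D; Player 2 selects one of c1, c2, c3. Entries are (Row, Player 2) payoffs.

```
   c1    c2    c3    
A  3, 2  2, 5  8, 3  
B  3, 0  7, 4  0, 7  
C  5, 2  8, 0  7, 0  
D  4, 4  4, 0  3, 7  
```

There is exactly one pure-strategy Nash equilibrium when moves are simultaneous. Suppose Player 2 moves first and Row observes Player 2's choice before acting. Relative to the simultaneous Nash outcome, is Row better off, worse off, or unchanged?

Row best-responds to each possible Player 2 move:
- c1 → Row plays C (best of 3, 3, 5, 4); Player 2 gets 2.
- c2 → Row plays C (best of 2, 7, 8, 4); Player 2 gets 0.
- c3 → Row plays A (best of 8, 0, 7, 3); Player 2 gets 3.
Maximizing over 2, 0, 3, Player 2 chooses c3. Subgame-perfect outcome: (A, c3) with payoffs (8, 3).
For the simultaneous game, intersect best replies.
Row's best replies: c1→C; c2→C; c3→A.
Player 2's best replies: A→c2; B→c3; C→c1; D→c3.
Only (C, c1) has each player best-responding; Nash payoffs (5, 2).
Row earns 8 sequentially versus 5 at the Nash outcome: better off.

better off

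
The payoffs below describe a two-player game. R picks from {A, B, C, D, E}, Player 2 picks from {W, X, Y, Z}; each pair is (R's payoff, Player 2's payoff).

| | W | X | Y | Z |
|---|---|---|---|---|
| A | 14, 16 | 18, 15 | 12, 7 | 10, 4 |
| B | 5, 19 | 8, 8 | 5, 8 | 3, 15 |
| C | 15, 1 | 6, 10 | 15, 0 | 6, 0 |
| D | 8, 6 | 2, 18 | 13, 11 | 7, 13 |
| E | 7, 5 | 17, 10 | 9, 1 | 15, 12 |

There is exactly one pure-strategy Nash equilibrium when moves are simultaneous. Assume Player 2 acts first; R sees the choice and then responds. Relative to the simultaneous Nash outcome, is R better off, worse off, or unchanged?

Backward induction with Player 2 moving first.
- W: R compares 14, 5, 15, 8, 7 and picks C; Player 2 would get 1.
- X: R compares 18, 8, 6, 2, 17 and picks A; Player 2 would get 15.
- Y: R compares 12, 5, 15, 13, 9 and picks C; Player 2 would get 0.
- Z: R compares 10, 3, 6, 7, 15 and picks E; Player 2 would get 12.
Maximizing over 1, 15, 0, 12, Player 2 chooses X. Subgame-perfect outcome: (A, X) with payoffs (18, 15).
Under simultaneous play:
R's best replies: W→C; X→A; Y→C; Z→E.
Player 2's best replies: A→W; B→W; C→X; D→X; E→Z.
The unique mutual best reply is (E, Z), giving (15, 12).
R earns 18 sequentially versus 15 at the Nash outcome: better off.

better off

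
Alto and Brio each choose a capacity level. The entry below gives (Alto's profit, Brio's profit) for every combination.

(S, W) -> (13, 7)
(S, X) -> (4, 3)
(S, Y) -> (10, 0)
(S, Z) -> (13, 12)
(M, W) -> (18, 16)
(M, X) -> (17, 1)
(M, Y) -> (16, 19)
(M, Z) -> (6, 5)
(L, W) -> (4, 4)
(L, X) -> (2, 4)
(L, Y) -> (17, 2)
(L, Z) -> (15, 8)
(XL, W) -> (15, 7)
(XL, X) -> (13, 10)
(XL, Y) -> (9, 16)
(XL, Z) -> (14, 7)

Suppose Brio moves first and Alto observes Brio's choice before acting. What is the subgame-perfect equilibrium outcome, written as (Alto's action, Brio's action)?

(M, W)

Backward induction with Brio moving first.
- W: BR = M, leader payoff 16.
- X: BR = M, leader payoff 1.
- Y: BR = L, leader payoff 2.
- Z: BR = L, leader payoff 8.
Maximizing over 16, 1, 2, 8, Brio chooses W. Subgame-perfect outcome: (M, W) with payoffs (18, 16).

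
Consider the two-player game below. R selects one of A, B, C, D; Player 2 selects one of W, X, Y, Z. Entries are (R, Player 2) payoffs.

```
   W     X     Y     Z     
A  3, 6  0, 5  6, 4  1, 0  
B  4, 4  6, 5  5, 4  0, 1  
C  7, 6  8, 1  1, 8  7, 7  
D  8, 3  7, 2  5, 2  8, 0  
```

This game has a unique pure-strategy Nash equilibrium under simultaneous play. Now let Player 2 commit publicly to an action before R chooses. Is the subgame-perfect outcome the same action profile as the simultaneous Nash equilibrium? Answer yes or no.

R best-responds to each possible Player 2 move:
- W → R plays D (best of 3, 4, 7, 8); Player 2 gets 3.
- X → R plays C (best of 0, 6, 8, 7); Player 2 gets 1.
- Y → R plays A (best of 6, 5, 1, 5); Player 2 gets 4.
- Z → R plays D (best of 1, 0, 7, 8); Player 2 gets 0.
Among 3, 1, 4, 0, the best is 4 at Y. Subgame-perfect outcome: (A, Y) with payoffs (6, 4).
Under simultaneous play:
R's best replies: W→D; X→C; Y→A; Z→D.
Player 2's best replies: A→W; B→X; C→Y; D→W.
The unique mutual best reply is (D, W), giving (8, 3).
Sequential outcome (A, Y) differs from the Nash profile (D, W).

no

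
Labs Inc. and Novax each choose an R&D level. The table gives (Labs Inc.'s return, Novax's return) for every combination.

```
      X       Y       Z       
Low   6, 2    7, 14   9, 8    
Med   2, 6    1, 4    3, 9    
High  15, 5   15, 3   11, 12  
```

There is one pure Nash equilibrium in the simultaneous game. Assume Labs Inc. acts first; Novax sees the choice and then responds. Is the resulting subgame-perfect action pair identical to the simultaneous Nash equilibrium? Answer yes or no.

Backward induction with Labs Inc. moving first.
- Low → Novax plays Y (best of 2, 14, 8); Labs Inc. gets 7.
- Med → Novax plays Z (best of 6, 4, 9); Labs Inc. gets 3.
- High → Novax plays Z (best of 5, 3, 12); Labs Inc. gets 11.
Among 7, 3, 11, the best is 11 at High. Subgame-perfect outcome: (High, Z) with payoffs (11, 12).
Now find the simultaneous Nash equilibrium.
Labs Inc.'s best replies: X→High; Y→High; Z→High.
Novax's best replies: Low→Y; Med→Z; High→Z.
The unique mutual best reply is (High, Z), giving (11, 12).
Sequential outcome (High, Z) coincides with the Nash profile (High, Z).

yes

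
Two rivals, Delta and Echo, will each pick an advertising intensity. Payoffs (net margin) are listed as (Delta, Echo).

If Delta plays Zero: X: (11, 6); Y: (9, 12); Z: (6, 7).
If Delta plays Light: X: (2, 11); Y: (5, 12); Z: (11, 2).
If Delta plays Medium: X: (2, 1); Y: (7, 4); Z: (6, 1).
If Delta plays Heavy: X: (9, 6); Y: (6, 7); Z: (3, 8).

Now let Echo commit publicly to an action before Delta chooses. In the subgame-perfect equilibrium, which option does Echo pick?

Delta best-responds to each possible Echo move:
- X: BR = Zero, leader payoff 6.
- Y: BR = Zero, leader payoff 12.
- Z: BR = Light, leader payoff 2.
Maximizing over 6, 12, 2, Echo chooses Y. Subgame-perfect outcome: (Zero, Y) with payoffs (9, 12).

Y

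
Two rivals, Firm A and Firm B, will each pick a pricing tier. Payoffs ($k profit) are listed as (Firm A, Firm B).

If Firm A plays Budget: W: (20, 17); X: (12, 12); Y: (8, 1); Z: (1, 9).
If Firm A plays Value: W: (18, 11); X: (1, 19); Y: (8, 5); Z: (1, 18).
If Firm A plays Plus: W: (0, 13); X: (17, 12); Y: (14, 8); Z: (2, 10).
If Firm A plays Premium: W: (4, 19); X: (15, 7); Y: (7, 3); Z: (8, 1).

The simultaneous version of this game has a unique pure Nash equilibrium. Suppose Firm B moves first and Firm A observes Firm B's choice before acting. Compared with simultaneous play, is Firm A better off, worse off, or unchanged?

unchanged

Solve by backward induction (Firm B leads).
- W: BR = Budget, leader payoff 17.
- X: BR = Plus, leader payoff 12.
- Y: BR = Plus, leader payoff 8.
- Z: BR = Premium, leader payoff 1.
Among 17, 12, 8, 1, the best is 17 at W. Subgame-perfect outcome: (Budget, W) with payoffs (20, 17).
Under simultaneous play:
Firm A's best replies: W→Budget; X→Plus; Y→Plus; Z→Premium.
Firm B's best replies: Budget→W; Value→X; Plus→W; Premium→W.
Only (Budget, W) has each player best-responding; Nash payoffs (20, 17).
Firm A earns 20 sequentially versus 20 at the Nash outcome: unchanged.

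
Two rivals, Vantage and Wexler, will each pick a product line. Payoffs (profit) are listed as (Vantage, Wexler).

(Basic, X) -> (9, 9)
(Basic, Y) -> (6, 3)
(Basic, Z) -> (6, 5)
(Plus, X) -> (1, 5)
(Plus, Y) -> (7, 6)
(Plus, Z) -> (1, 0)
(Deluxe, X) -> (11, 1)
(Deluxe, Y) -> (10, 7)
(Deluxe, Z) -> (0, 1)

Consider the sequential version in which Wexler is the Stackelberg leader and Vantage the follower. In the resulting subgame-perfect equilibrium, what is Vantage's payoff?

Vantage best-responds to each possible Wexler move:
- X → Vantage plays Deluxe (best of 9, 1, 11); Wexler gets 1.
- Y → Vantage plays Deluxe (best of 6, 7, 10); Wexler gets 7.
- Z → Vantage plays Basic (best of 6, 1, 0); Wexler gets 5.
Maximizing over 1, 7, 5, Wexler chooses Y. Subgame-perfect outcome: (Deluxe, Y) with payoffs (10, 7).

10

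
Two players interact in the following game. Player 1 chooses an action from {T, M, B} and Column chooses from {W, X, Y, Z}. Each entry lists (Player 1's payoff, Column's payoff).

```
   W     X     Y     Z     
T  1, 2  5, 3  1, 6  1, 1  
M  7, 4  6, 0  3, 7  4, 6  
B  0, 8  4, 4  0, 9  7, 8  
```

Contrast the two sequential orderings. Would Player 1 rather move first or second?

If Player 1 leads: Column's best replies are T→Y, M→Y, B→Y; Player 1's induced payoffs 1, 3, 0; outcome (M, Y), payoffs (3, 7).
If Column leads: Player 1's best replies are W→M, X→M, Y→M, Z→B; Column's induced payoffs 4, 0, 7, 8; outcome (B, Z), payoffs (7, 8).
Player 1 gets 3 moving first and 7 moving second, so Player 1 prefers to move second.

second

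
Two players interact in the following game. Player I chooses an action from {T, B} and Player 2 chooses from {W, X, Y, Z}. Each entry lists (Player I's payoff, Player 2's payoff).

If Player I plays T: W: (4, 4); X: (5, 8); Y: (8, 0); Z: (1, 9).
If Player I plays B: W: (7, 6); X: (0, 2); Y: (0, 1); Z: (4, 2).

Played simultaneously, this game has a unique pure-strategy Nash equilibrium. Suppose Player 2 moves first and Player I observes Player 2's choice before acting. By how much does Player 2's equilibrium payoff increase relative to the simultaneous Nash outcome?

2

Backward induction with Player 2 moving first.
- W: BR = B, leader payoff 6.
- X: BR = T, leader payoff 8.
- Y: BR = T, leader payoff 0.
- Z: BR = B, leader payoff 2.
Maximizing over 6, 8, 0, 2, Player 2 chooses X. Subgame-perfect outcome: (T, X) with payoffs (5, 8).
Now find the simultaneous Nash equilibrium.
Player I's best replies: W→B; X→T; Y→T; Z→B.
Player 2's best replies: T→Z; B→W.
Only (B, W) has each player best-responding; Nash payoffs (7, 6).
Player 2's commitment gain: 8 − 6 = 2.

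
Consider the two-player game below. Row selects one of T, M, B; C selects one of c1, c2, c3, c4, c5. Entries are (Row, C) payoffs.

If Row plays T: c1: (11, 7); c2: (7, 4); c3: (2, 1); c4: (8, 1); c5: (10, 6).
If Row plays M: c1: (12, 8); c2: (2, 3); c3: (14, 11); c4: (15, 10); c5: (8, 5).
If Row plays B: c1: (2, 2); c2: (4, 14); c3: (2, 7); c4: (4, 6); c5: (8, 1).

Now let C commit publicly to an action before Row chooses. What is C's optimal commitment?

c3

Work backward from Row's decision.
- c1: BR = M, leader payoff 8.
- c2: BR = T, leader payoff 4.
- c3: BR = M, leader payoff 11.
- c4: BR = M, leader payoff 10.
- c5: BR = T, leader payoff 6.
C's induced payoffs are 8, 4, 11, 10, 6, so C commits to c3. Subgame-perfect outcome: (M, c3) with payoffs (14, 11).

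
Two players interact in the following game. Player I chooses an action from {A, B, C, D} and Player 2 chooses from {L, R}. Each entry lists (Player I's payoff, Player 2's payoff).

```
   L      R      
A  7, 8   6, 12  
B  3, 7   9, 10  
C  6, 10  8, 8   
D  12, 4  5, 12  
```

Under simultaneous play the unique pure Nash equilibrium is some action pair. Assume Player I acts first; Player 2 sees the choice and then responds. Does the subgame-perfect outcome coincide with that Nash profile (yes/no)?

yes

Player 2 best-responds to each possible Player I move:
- A → Player 2 plays R (best of 8, 12); Player I gets 6.
- B → Player 2 plays R (best of 7, 10); Player I gets 9.
- C → Player 2 plays L (best of 10, 8); Player I gets 6.
- D → Player 2 plays R (best of 4, 12); Player I gets 5.
Player I's induced payoffs are 6, 9, 6, 5, so Player I commits to B. Subgame-perfect outcome: (B, R) with payoffs (9, 10).
Now find the simultaneous Nash equilibrium.
Player I's best replies: L→D; R→B.
Player 2's best replies: A→R; B→R; C→L; D→R.
The unique mutual best reply is (B, R), giving (9, 10).
Sequential outcome (B, R) coincides with the Nash profile (B, R).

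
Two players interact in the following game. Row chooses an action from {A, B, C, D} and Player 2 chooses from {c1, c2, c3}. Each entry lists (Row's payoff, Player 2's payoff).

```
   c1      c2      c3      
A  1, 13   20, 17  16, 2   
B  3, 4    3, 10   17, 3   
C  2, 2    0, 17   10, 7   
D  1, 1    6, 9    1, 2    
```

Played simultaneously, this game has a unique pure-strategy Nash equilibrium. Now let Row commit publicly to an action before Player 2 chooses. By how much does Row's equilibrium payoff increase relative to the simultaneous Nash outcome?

0

Work backward from Player 2's decision.
- A → Player 2 plays c2 (best of 13, 17, 2); Row gets 20.
- B → Player 2 plays c2 (best of 4, 10, 3); Row gets 3.
- C → Player 2 plays c2 (best of 2, 17, 7); Row gets 0.
- D → Player 2 plays c2 (best of 1, 9, 2); Row gets 6.
Row's induced payoffs are 20, 3, 0, 6, so Row commits to A. Subgame-perfect outcome: (A, c2) with payoffs (20, 17).
For the simultaneous game, intersect best replies.
Row's best replies: c1→B; c2→A; c3→B.
Player 2's best replies: A→c2; B→c2; C→c2; D→c2.
The unique mutual best reply is (A, c2), giving (20, 17).
Row's commitment gain: 20 − 20 = 0.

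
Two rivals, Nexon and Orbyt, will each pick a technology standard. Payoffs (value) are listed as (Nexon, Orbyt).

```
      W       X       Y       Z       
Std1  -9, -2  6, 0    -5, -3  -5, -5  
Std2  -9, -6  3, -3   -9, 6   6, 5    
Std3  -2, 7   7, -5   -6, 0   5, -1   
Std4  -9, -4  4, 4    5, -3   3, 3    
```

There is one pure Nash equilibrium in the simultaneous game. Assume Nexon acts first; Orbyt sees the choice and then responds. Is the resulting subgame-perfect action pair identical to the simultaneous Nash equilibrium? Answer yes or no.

no

Orbyt best-responds to each possible Nexon move:
- Std1 → Orbyt plays X (best of -2, 0, -3, -5); Nexon gets 6.
- Std2 → Orbyt plays Y (best of -6, -3, 6, 5); Nexon gets -9.
- Std3 → Orbyt plays W (best of 7, -5, 0, -1); Nexon gets -2.
- Std4 → Orbyt plays X (best of -4, 4, -3, 3); Nexon gets 4.
Among 6, -9, -2, 4, the best is 6 at Std1. Subgame-perfect outcome: (Std1, X) with payoffs (6, 0).
For the simultaneous game, intersect best replies.
Nexon's best replies: W→Std3; X→Std3; Y→Std4; Z→Std2.
Orbyt's best replies: Std1→X; Std2→Y; Std3→W; Std4→X.
The unique mutual best reply is (Std3, W), giving (-2, 7).
Sequential outcome (Std1, X) differs from the Nash profile (Std3, W).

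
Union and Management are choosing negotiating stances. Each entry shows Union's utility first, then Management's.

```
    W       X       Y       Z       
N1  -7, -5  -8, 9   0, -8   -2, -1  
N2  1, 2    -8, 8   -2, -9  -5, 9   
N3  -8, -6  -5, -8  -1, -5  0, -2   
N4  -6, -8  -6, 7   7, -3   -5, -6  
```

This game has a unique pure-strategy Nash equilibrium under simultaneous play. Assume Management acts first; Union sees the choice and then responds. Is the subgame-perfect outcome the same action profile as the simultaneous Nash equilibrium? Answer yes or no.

Work backward from Union's decision.
- W: Union compares -7, 1, -8, -6 and picks N2; Management would get 2.
- X: Union compares -8, -8, -5, -6 and picks N3; Management would get -8.
- Y: Union compares 0, -2, -1, 7 and picks N4; Management would get -3.
- Z: Union compares -2, -5, 0, -5 and picks N3; Management would get -2.
Among 2, -8, -3, -2, the best is 2 at W. Subgame-perfect outcome: (N2, W) with payoffs (1, 2).
For the simultaneous game, intersect best replies.
Union's best replies: W→N2; X→N3; Y→N4; Z→N3.
Management's best replies: N1→X; N2→Z; N3→Z; N4→X.
Only (N3, Z) has each player best-responding; Nash payoffs (0, -2).
Sequential outcome (N2, W) differs from the Nash profile (N3, Z).

no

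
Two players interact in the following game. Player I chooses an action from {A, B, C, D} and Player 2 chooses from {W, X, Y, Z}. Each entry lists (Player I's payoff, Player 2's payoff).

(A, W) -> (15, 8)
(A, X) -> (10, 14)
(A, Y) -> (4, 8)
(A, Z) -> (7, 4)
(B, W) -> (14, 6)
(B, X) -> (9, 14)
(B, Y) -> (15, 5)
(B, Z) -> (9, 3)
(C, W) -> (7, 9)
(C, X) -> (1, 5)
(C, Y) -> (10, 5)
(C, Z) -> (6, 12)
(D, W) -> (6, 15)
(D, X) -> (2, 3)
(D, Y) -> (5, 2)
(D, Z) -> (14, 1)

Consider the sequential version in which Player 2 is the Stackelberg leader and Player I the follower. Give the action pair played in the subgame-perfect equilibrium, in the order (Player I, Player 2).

Player I best-responds to each possible Player 2 move:
- W → Player I plays A (best of 15, 14, 7, 6); Player 2 gets 8.
- X → Player I plays A (best of 10, 9, 1, 2); Player 2 gets 14.
- Y → Player I plays B (best of 4, 15, 10, 5); Player 2 gets 5.
- Z → Player I plays D (best of 7, 9, 6, 14); Player 2 gets 1.
Among 8, 14, 5, 1, the best is 14 at X. Subgame-perfect outcome: (A, X) with payoffs (10, 14).

(A, X)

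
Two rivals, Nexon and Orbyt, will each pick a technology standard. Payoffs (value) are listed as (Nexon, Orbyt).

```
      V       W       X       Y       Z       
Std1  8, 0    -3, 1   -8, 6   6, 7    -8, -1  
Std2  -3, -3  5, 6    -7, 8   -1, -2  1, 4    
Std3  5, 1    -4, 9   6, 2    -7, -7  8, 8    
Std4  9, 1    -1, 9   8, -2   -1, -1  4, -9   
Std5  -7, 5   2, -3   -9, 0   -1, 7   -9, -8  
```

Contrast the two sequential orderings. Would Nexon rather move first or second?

If Nexon leads: Orbyt's best replies are Std1→Y, Std2→X, Std3→W, Std4→W, Std5→Y; Nexon's induced payoffs 6, -7, -4, -1, -1; outcome (Std1, Y), payoffs (6, 7).
If Orbyt leads: Nexon's best replies are V→Std4, W→Std2, X→Std4, Y→Std1, Z→Std3; Orbyt's induced payoffs 1, 6, -2, 7, 8; outcome (Std3, Z), payoffs (8, 8).
Nexon gets 6 moving first and 8 moving second, so Nexon prefers to move second.

second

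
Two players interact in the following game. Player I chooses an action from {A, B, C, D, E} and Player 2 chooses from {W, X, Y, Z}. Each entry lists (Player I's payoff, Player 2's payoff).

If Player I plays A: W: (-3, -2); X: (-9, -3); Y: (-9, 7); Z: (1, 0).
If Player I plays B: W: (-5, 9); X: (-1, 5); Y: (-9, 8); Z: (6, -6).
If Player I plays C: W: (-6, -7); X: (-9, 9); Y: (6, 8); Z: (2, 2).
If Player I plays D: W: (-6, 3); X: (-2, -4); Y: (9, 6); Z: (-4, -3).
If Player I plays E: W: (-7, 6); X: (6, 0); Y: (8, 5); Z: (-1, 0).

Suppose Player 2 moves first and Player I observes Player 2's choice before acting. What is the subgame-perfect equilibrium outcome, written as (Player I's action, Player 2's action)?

Backward induction with Player 2 moving first.
- W: Player I compares -3, -5, -6, -6, -7 and picks A; Player 2 would get -2.
- X: Player I compares -9, -1, -9, -2, 6 and picks E; Player 2 would get 0.
- Y: Player I compares -9, -9, 6, 9, 8 and picks D; Player 2 would get 6.
- Z: Player I compares 1, 6, 2, -4, -1 and picks B; Player 2 would get -6.
Among -2, 0, 6, -6, the best is 6 at Y. Subgame-perfect outcome: (D, Y) with payoffs (9, 6).

(D, Y)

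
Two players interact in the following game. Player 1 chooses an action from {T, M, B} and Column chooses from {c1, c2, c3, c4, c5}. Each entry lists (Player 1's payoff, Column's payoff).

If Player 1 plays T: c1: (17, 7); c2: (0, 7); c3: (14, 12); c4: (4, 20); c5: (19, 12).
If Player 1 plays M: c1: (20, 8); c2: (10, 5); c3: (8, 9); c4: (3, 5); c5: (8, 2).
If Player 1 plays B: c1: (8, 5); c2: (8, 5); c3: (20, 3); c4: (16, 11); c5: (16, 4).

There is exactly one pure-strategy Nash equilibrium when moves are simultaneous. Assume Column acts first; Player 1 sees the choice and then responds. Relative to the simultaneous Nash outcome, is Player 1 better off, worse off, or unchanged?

better off

Work backward from Player 1's decision.
- c1: BR = M, leader payoff 8.
- c2: BR = M, leader payoff 5.
- c3: BR = B, leader payoff 3.
- c4: BR = B, leader payoff 11.
- c5: BR = T, leader payoff 12.
Among 8, 5, 3, 11, 12, the best is 12 at c5. Subgame-perfect outcome: (T, c5) with payoffs (19, 12).
Now find the simultaneous Nash equilibrium.
Player 1's best replies: c1→M; c2→M; c3→B; c4→B; c5→T.
Column's best replies: T→c4; M→c3; B→c4.
The unique mutual best reply is (B, c4), giving (16, 11).
Player 1 earns 19 sequentially versus 16 at the Nash outcome: better off.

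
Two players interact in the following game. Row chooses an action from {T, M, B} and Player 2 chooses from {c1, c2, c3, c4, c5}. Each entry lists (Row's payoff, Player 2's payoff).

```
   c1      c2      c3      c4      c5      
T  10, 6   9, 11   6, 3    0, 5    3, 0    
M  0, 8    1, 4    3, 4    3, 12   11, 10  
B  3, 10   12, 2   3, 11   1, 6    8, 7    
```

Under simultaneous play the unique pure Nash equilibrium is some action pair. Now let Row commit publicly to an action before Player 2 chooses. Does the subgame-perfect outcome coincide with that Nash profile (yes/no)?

Backward induction with Row moving first.
- T → Player 2 plays c2 (best of 6, 11, 3, 5, 0); Row gets 9.
- M → Player 2 plays c4 (best of 8, 4, 4, 12, 10); Row gets 3.
- B → Player 2 plays c3 (best of 10, 2, 11, 6, 7); Row gets 3.
Among 9, 3, 3, the best is 9 at T. Subgame-perfect outcome: (T, c2) with payoffs (9, 11).
For the simultaneous game, intersect best replies.
Row's best replies: c1→T; c2→B; c3→T; c4→M; c5→M.
Player 2's best replies: T→c2; M→c4; B→c3.
The unique mutual best reply is (M, c4), giving (3, 12).
Sequential outcome (T, c2) differs from the Nash profile (M, c4).

no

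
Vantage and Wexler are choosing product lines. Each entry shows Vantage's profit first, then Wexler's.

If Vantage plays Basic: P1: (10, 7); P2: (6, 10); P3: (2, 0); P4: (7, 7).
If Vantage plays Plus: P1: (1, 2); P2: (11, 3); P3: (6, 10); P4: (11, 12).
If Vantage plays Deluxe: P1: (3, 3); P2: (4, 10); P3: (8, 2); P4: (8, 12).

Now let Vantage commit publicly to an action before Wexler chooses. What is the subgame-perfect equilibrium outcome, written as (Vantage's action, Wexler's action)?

Wexler best-responds to each possible Vantage move:
- Basic: BR = P2, leader payoff 6.
- Plus: BR = P4, leader payoff 11.
- Deluxe: BR = P4, leader payoff 8.
Among 6, 11, 8, the best is 11 at Plus. Subgame-perfect outcome: (Plus, P4) with payoffs (11, 12).

(Plus, P4)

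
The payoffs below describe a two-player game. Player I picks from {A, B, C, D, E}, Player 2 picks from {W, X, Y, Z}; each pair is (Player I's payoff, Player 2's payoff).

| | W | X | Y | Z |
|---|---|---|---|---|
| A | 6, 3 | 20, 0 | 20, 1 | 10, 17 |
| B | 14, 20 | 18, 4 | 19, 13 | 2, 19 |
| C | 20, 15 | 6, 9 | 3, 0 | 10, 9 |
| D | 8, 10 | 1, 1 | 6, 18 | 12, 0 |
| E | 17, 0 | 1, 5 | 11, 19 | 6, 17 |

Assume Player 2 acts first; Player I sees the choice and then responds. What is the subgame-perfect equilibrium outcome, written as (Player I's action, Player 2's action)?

(C, W)

Solve by backward induction (Player 2 leads).
- W: Player I compares 6, 14, 20, 8, 17 and picks C; Player 2 would get 15.
- X: Player I compares 20, 18, 6, 1, 1 and picks A; Player 2 would get 0.
- Y: Player I compares 20, 19, 3, 6, 11 and picks A; Player 2 would get 1.
- Z: Player I compares 10, 2, 10, 12, 6 and picks D; Player 2 would get 0.
Maximizing over 15, 0, 1, 0, Player 2 chooses W. Subgame-perfect outcome: (C, W) with payoffs (20, 15).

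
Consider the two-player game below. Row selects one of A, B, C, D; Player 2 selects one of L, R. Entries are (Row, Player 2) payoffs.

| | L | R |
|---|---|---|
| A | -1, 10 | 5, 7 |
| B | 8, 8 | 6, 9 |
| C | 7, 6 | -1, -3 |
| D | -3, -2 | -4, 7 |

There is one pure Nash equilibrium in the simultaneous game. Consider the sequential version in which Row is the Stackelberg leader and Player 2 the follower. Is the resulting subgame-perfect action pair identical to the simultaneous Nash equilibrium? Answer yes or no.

no

Solve by backward induction (Row leads).
- A: Player 2 compares 10, 7 and picks L; Row would get -1.
- B: Player 2 compares 8, 9 and picks R; Row would get 6.
- C: Player 2 compares 6, -3 and picks L; Row would get 7.
- D: Player 2 compares -2, 7 and picks R; Row would get -4.
Maximizing over -1, 6, 7, -4, Row chooses C. Subgame-perfect outcome: (C, L) with payoffs (7, 6).
For the simultaneous game, intersect best replies.
Row's best replies: L→B; R→B.
Player 2's best replies: A→L; B→R; C→L; D→R.
Only (B, R) has each player best-responding; Nash payoffs (6, 9).
Sequential outcome (C, L) differs from the Nash profile (B, R).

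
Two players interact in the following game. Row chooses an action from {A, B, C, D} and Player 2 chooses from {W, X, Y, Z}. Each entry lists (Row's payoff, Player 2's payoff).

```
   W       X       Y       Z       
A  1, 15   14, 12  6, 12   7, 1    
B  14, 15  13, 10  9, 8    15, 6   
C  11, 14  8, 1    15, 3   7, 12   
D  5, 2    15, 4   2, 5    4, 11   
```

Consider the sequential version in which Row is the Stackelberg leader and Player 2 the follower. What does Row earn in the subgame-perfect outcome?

14

Player 2 best-responds to each possible Row move:
- A: BR = W, leader payoff 1.
- B: BR = W, leader payoff 14.
- C: BR = W, leader payoff 11.
- D: BR = Z, leader payoff 4.
Maximizing over 1, 14, 11, 4, Row chooses B. Subgame-perfect outcome: (B, W) with payoffs (14, 15).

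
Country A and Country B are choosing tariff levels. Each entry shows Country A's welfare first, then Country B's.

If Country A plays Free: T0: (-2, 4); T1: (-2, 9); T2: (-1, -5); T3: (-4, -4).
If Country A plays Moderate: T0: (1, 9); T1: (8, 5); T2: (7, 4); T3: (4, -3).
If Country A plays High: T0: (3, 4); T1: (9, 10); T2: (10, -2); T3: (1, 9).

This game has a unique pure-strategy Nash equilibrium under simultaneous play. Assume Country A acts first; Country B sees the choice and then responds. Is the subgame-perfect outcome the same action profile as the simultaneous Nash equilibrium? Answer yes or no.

yes

Work backward from Country B's decision.
- Free → Country B plays T1 (best of 4, 9, -5, -4); Country A gets -2.
- Moderate → Country B plays T0 (best of 9, 5, 4, -3); Country A gets 1.
- High → Country B plays T1 (best of 4, 10, -2, 9); Country A gets 9.
Maximizing over -2, 1, 9, Country A chooses High. Subgame-perfect outcome: (High, T1) with payoffs (9, 10).
Under simultaneous play:
Country A's best replies: T0→High; T1→High; T2→High; T3→Moderate.
Country B's best replies: Free→T1; Moderate→T0; High→T1.
Only (High, T1) has each player best-responding; Nash payoffs (9, 10).
Sequential outcome (High, T1) coincides with the Nash profile (High, T1).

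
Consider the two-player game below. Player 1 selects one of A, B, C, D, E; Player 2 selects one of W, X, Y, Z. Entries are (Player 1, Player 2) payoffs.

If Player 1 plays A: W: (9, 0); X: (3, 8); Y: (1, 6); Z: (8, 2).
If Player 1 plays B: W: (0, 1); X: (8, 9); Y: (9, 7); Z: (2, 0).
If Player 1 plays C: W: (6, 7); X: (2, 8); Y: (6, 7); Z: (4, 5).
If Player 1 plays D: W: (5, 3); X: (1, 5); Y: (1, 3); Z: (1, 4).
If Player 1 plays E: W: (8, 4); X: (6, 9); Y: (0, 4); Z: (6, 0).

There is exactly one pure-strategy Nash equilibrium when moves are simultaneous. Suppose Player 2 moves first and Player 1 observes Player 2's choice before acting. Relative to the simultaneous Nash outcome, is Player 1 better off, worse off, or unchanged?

unchanged

Backward induction with Player 2 moving first.
- W: BR = A, leader payoff 0.
- X: BR = B, leader payoff 9.
- Y: BR = B, leader payoff 7.
- Z: BR = A, leader payoff 2.
Among 0, 9, 7, 2, the best is 9 at X. Subgame-perfect outcome: (B, X) with payoffs (8, 9).
For the simultaneous game, intersect best replies.
Player 1's best replies: W→A; X→B; Y→B; Z→A.
Player 2's best replies: A→X; B→X; C→X; D→X; E→X.
Only (B, X) has each player best-responding; Nash payoffs (8, 9).
Player 1 earns 8 sequentially versus 8 at the Nash outcome: unchanged.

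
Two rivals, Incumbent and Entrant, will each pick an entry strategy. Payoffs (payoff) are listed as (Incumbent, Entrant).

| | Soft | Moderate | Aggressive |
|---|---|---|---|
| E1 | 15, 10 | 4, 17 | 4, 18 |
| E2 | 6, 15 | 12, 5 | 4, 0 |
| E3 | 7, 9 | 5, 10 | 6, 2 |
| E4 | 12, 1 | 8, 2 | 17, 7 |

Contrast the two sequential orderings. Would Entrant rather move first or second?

If Incumbent leads: Entrant's best replies are E1→Aggressive, E2→Soft, E3→Moderate, E4→Aggressive; Incumbent's induced payoffs 4, 6, 5, 17; outcome (E4, Aggressive), payoffs (17, 7).
If Entrant leads: Incumbent's best replies are Soft→E1, Moderate→E2, Aggressive→E4; Entrant's induced payoffs 10, 5, 7; outcome (E1, Soft), payoffs (15, 10).
Entrant gets 10 moving first and 7 moving second, so Entrant prefers to move first.

first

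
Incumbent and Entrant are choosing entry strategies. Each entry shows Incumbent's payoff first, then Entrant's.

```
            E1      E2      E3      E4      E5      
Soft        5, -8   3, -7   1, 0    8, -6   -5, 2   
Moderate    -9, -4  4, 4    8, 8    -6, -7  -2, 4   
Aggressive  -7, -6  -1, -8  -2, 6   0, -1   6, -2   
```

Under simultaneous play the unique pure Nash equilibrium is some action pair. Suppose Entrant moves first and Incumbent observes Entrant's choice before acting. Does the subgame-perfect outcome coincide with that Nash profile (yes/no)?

yes

Backward induction with Entrant moving first.
- E1: Incumbent compares 5, -9, -7 and picks Soft; Entrant would get -8.
- E2: Incumbent compares 3, 4, -1 and picks Moderate; Entrant would get 4.
- E3: Incumbent compares 1, 8, -2 and picks Moderate; Entrant would get 8.
- E4: Incumbent compares 8, -6, 0 and picks Soft; Entrant would get -6.
- E5: Incumbent compares -5, -2, 6 and picks Aggressive; Entrant would get -2.
Among -8, 4, 8, -6, -2, the best is 8 at E3. Subgame-perfect outcome: (Moderate, E3) with payoffs (8, 8).
For the simultaneous game, intersect best replies.
Incumbent's best replies: E1→Soft; E2→Moderate; E3→Moderate; E4→Soft; E5→Aggressive.
Entrant's best replies: Soft→E5; Moderate→E3; Aggressive→E3.
Only (Moderate, E3) has each player best-responding; Nash payoffs (8, 8).
Sequential outcome (Moderate, E3) coincides with the Nash profile (Moderate, E3).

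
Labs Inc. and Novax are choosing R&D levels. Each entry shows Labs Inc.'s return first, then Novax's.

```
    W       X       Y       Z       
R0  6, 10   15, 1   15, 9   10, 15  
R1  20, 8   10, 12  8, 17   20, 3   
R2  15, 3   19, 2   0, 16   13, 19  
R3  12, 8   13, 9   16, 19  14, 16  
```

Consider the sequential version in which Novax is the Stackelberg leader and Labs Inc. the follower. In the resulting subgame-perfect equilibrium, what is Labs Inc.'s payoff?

Labs Inc. best-responds to each possible Novax move:
- W: Labs Inc. compares 6, 20, 15, 12 and picks R1; Novax would get 8.
- X: Labs Inc. compares 15, 10, 19, 13 and picks R2; Novax would get 2.
- Y: Labs Inc. compares 15, 8, 0, 16 and picks R3; Novax would get 19.
- Z: Labs Inc. compares 10, 20, 13, 14 and picks R1; Novax would get 3.
Maximizing over 8, 2, 19, 3, Novax chooses Y. Subgame-perfect outcome: (R3, Y) with payoffs (16, 19).

16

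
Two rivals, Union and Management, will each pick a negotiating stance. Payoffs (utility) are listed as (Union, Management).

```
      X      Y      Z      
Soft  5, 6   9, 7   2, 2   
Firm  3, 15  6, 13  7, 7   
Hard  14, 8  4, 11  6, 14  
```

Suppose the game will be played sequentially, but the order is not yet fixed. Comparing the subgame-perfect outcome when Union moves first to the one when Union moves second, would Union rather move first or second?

second

If Union leads: Management's best replies are Soft→Y, Firm→X, Hard→Z; Union's induced payoffs 9, 3, 6; outcome (Soft, Y), payoffs (9, 7).
If Management leads: Union's best replies are X→Hard, Y→Soft, Z→Firm; Management's induced payoffs 8, 7, 7; outcome (Hard, X), payoffs (14, 8).
Union gets 9 moving first and 14 moving second, so Union prefers to move second.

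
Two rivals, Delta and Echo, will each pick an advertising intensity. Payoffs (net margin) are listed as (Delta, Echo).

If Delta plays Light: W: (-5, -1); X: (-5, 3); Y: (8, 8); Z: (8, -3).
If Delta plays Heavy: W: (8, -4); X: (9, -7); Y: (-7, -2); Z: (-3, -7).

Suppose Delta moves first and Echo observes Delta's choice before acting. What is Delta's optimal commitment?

Light

Solve by backward induction (Delta leads).
- Light: Echo compares -1, 3, 8, -3 and picks Y; Delta would get 8.
- Heavy: Echo compares -4, -7, -2, -7 and picks Y; Delta would get -7.
Maximizing over 8, -7, Delta chooses Light. Subgame-perfect outcome: (Light, Y) with payoffs (8, 8).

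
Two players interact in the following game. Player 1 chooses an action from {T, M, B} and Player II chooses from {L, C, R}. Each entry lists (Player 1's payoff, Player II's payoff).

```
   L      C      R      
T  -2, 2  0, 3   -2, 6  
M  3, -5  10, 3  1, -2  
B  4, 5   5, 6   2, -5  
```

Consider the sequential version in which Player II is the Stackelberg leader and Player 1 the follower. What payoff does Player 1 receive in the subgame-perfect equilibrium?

Player 1 best-responds to each possible Player II move:
- L: BR = B, leader payoff 5.
- C: BR = M, leader payoff 3.
- R: BR = B, leader payoff -5.
Player II's induced payoffs are 5, 3, -5, so Player II commits to L. Subgame-perfect outcome: (B, L) with payoffs (4, 5).

4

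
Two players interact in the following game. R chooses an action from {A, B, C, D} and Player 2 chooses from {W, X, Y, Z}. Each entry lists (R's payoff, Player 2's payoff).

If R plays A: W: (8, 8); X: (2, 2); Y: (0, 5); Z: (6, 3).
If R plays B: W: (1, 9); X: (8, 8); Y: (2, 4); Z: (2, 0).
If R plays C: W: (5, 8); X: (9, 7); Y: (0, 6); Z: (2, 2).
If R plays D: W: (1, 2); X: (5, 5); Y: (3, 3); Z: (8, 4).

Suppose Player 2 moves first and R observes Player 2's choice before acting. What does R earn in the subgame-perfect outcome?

R best-responds to each possible Player 2 move:
- W: BR = A, leader payoff 8.
- X: BR = C, leader payoff 7.
- Y: BR = D, leader payoff 3.
- Z: BR = D, leader payoff 4.
Player 2's induced payoffs are 8, 7, 3, 4, so Player 2 commits to W. Subgame-perfect outcome: (A, W) with payoffs (8, 8).

8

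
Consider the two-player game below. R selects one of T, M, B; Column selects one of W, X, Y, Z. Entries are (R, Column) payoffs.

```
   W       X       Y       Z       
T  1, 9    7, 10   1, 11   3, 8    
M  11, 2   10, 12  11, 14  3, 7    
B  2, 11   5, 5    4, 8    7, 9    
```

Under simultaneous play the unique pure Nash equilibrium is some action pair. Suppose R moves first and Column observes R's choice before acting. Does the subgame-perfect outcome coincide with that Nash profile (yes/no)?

Solve by backward induction (R leads).
- T → Column plays Y (best of 9, 10, 11, 8); R gets 1.
- M → Column plays Y (best of 2, 12, 14, 7); R gets 11.
- B → Column plays W (best of 11, 5, 8, 9); R gets 2.
Maximizing over 1, 11, 2, R chooses M. Subgame-perfect outcome: (M, Y) with payoffs (11, 14).
Now find the simultaneous Nash equilibrium.
R's best replies: W→M; X→M; Y→M; Z→B.
Column's best replies: T→Y; M→Y; B→W.
Only (M, Y) has each player best-responding; Nash payoffs (11, 14).
Sequential outcome (M, Y) coincides with the Nash profile (M, Y).

yes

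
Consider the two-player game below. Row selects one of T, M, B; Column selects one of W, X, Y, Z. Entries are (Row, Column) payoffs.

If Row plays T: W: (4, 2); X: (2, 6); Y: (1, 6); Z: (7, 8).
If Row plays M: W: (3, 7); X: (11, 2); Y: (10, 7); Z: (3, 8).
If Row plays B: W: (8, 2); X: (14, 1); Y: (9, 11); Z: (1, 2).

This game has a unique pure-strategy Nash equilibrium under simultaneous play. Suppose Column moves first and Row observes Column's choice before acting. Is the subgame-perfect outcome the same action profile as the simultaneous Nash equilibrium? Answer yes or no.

yes

Row best-responds to each possible Column move:
- W → Row plays B (best of 4, 3, 8); Column gets 2.
- X → Row plays B (best of 2, 11, 14); Column gets 1.
- Y → Row plays M (best of 1, 10, 9); Column gets 7.
- Z → Row plays T (best of 7, 3, 1); Column gets 8.
Maximizing over 2, 1, 7, 8, Column chooses Z. Subgame-perfect outcome: (T, Z) with payoffs (7, 8).
Under simultaneous play:
Row's best replies: W→B; X→B; Y→M; Z→T.
Column's best replies: T→Z; M→Z; B→Y.
The unique mutual best reply is (T, Z), giving (7, 8).
Sequential outcome (T, Z) coincides with the Nash profile (T, Z).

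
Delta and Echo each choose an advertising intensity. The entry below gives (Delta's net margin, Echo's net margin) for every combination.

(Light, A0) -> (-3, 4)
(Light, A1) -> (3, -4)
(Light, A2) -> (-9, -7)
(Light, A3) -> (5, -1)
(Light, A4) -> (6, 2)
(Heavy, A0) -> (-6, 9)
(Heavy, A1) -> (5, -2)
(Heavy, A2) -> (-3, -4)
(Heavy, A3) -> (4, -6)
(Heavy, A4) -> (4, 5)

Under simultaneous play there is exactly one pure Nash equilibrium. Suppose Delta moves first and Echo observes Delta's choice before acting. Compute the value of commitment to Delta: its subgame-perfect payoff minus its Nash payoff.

Backward induction with Delta moving first.
- Light: Echo compares 4, -4, -7, -1, 2 and picks A0; Delta would get -3.
- Heavy: Echo compares 9, -2, -4, -6, 5 and picks A0; Delta would get -6.
Delta's induced payoffs are -3, -6, so Delta commits to Light. Subgame-perfect outcome: (Light, A0) with payoffs (-3, 4).
Now find the simultaneous Nash equilibrium.
Delta's best replies: A0→Light; A1→Heavy; A2→Heavy; A3→Light; A4→Light.
Echo's best replies: Light→A0; Heavy→A0.
Only (Light, A0) has each player best-responding; Nash payoffs (-3, 4).
Delta's commitment gain: -3 − -3 = 0.

0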